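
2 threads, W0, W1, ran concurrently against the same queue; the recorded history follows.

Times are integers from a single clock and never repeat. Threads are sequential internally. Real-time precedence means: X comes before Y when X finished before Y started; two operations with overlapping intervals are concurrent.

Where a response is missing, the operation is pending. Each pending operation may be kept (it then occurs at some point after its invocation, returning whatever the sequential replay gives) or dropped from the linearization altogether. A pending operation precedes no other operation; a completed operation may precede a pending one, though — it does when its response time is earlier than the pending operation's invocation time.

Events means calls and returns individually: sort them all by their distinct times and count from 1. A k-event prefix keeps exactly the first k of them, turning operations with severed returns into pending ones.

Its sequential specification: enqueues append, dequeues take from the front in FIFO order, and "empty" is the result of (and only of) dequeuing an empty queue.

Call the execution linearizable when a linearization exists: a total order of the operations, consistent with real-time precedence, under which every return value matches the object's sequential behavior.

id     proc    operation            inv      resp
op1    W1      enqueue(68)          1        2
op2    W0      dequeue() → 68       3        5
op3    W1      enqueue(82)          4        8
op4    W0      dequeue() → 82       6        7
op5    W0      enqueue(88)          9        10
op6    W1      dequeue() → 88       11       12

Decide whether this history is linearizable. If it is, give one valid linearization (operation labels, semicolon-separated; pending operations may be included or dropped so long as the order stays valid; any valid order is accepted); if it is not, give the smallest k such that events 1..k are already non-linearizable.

linearizable — witness: op1; op2; op3; op4; op5; op6

1. op1 enqueue(68), leaving queue <68>
2. op2 dequeue() → 68, leaving queue <>
3. op3 enqueue(82), leaving queue <82>
4. op4 dequeue() → 82, leaving queue <>
5. op5 enqueue(88), leaving queue <88>
6. op6 dequeue() → 88, leaving queue <>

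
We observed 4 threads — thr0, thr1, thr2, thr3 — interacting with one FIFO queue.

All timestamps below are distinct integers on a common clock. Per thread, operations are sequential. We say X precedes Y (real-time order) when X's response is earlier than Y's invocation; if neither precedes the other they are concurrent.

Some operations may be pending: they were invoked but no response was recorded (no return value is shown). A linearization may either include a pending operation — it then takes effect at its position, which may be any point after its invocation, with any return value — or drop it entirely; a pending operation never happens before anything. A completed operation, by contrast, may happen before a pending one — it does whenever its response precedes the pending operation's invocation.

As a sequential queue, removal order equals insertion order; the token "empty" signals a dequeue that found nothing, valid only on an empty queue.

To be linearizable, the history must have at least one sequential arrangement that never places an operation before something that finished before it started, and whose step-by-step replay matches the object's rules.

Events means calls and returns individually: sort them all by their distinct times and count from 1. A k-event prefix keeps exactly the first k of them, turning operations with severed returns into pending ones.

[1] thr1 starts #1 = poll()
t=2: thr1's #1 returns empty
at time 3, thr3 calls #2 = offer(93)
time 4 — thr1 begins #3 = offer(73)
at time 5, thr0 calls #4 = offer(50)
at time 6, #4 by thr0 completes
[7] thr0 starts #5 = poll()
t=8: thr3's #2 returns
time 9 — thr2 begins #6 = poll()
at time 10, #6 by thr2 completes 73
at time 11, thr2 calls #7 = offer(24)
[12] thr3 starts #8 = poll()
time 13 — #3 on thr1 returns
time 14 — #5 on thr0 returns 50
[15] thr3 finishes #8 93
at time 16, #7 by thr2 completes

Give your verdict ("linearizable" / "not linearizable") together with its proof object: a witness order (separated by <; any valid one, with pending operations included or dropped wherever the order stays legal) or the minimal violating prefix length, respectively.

1. #1 poll() → empty, leaving queue <>
2. #3 offer(73), leaving queue <73>
3. #2 offer(93), leaving queue <73,93>
4. #4 offer(50), leaving queue <73,93,50>
5. #6 poll() → 73, leaving queue <93,50>
6. #7 offer(24), leaving queue <93,50,24>
7. #8 poll() → 93, leaving queue <50,24>
8. #5 poll() → 50, leaving queue <24>

linearizable — witness: #1 < #3 < #2 < #4 < #6 < #7 < #8 < #5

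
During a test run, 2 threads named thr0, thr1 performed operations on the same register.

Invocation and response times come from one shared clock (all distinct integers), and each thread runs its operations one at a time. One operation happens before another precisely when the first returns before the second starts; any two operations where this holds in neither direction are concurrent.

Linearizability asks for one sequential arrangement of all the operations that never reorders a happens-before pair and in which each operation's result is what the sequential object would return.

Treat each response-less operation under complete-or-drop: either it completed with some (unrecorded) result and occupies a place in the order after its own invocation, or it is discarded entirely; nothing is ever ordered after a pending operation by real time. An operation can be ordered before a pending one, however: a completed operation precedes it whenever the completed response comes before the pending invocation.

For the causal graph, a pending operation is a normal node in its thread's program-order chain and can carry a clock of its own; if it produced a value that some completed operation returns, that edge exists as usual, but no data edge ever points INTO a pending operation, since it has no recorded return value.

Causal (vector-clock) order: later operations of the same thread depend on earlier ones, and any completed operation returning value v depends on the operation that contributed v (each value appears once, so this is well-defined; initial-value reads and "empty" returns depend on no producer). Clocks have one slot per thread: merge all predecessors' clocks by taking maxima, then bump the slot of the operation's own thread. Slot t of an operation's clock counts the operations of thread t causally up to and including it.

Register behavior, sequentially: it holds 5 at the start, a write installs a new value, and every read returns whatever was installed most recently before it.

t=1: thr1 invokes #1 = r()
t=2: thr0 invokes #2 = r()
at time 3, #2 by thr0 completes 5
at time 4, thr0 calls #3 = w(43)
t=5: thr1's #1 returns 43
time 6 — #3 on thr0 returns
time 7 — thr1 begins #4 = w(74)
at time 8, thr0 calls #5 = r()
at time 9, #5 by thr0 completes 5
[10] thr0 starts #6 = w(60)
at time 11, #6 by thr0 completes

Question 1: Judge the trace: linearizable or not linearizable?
cut after 8 events: linearizable; cut after 9 events (#5 responds, time 9): not linearizable
no legal order exists: 3 real-time-consistent candidates over 4 completed register operations, all rejected
include/drop combinations of the 1 pending operation (#4) were all tried; none helps
e.g. #1, #2, #3, #5 (pending dropped): illegal at step 1, since #1 r() → 43 cannot apply there
e.g. #2, #1, #3, #5 (pending dropped): illegal at step 2, since #1 r() → 43 cannot apply there

not linearizable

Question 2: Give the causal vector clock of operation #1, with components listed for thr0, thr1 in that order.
Answer: (2, 1)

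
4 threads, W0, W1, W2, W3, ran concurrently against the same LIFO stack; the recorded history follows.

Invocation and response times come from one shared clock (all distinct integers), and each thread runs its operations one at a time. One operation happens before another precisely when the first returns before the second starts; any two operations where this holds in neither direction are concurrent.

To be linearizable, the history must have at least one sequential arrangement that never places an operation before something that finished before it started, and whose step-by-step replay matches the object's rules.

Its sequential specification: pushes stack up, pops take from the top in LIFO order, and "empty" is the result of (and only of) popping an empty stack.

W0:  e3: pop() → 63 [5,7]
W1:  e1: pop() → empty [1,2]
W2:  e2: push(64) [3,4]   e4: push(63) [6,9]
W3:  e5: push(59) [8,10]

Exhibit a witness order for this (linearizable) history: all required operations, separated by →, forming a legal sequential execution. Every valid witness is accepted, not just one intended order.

1. e1 pop() → empty, leaving stack <>
2. e2 push(64), leaving stack <64>
3. e4 push(63), leaving stack <64,63>
4. e3 pop() → 63, leaving stack <64>
5. e5 push(59), leaving stack <64,59>

e1 → e2 → e4 → e3 → e5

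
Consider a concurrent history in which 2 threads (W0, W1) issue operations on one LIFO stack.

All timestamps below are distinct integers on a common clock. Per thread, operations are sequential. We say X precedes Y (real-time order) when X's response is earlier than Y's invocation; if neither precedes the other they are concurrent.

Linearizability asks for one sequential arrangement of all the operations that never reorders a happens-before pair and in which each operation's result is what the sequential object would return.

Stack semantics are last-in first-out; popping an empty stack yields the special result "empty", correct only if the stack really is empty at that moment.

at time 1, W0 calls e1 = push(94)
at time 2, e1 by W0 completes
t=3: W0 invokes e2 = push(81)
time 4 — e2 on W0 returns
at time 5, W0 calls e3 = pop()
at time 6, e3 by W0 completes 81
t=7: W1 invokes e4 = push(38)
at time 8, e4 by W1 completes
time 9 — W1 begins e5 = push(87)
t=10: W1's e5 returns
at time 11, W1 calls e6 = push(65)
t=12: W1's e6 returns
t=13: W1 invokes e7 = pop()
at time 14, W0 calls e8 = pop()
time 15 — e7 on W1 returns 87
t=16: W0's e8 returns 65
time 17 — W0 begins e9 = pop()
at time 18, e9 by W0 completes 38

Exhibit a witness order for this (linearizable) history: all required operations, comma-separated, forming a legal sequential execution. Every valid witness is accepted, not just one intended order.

after step 1 (e1 push(94)): stack <94>
after step 2 (e2 push(81)): stack <94,81>
after step 3 (e3 pop() → 81): stack <94>
after step 4 (e4 push(38)): stack <94,38>
after step 5 (e5 push(87)): stack <94,38,87>
after step 6 (e6 push(65)): stack <94,38,87,65>
after step 7 (e8 pop() → 65): stack <94,38,87>
after step 8 (e7 pop() → 87): stack <94,38>
after step 9 (e9 pop() → 38): stack <94>

e1, e2, e3, e4, e5, e6, e8, e7, e9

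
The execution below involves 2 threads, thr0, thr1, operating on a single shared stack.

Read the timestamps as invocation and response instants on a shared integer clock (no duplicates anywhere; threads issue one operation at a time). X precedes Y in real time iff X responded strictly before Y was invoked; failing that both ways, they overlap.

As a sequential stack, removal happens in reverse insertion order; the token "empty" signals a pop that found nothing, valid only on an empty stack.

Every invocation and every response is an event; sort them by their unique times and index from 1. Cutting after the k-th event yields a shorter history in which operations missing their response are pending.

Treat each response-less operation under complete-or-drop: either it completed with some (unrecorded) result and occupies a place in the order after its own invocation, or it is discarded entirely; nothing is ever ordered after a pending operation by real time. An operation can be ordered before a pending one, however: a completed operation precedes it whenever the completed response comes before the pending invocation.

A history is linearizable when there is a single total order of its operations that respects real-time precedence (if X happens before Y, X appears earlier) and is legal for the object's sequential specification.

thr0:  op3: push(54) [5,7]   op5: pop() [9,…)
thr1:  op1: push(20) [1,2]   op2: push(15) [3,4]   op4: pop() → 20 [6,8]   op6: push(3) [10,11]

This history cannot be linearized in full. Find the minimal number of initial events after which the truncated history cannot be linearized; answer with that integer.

8

events 1..7 are linearizable; a witness order is op1, op2, op3:
after step 1 (op1 push(20)): stack <20>
after step 2 (op2 push(15)): stack <20,15>
after step 3 (op3 push(54)): stack <20,15,54>
at event 8 (op4's time-8 response) nothing linearizes any more
sample order op1, op2, op3, op4 stalls at step 4 — op4 pop() → 20 has no legal effect
sample order op1, op2, op4, op3 stalls at step 3 — op4 pop() → 20 has no legal effect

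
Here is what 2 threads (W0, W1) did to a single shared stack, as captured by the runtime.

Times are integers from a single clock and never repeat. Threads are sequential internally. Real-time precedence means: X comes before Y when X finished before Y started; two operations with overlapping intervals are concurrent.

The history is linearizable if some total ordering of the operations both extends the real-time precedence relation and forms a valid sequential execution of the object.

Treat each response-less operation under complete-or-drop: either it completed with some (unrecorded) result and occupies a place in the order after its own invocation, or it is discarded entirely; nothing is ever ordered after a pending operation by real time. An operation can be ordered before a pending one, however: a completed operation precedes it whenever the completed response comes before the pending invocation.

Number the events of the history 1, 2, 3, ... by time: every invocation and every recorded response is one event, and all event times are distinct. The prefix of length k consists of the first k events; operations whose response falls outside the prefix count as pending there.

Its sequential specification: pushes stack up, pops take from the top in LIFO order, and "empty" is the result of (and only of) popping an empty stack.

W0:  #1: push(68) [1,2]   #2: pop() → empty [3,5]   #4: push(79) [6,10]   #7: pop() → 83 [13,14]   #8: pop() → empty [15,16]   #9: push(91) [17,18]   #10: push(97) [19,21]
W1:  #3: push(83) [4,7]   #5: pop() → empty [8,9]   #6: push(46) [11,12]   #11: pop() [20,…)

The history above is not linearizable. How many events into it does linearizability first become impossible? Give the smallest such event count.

5

one valid order for events 1..4 is #1:
1. #1 push(68), leaving stack <68>
with event 5 included (#2 responding at time 5), all real-time-consistent orders fail
no escape via the 1 pending operation (#3): every completion choice fails
one such order, #1, #2 (pending dropped), breaks at step 2 where #2 pop() → empty is illegal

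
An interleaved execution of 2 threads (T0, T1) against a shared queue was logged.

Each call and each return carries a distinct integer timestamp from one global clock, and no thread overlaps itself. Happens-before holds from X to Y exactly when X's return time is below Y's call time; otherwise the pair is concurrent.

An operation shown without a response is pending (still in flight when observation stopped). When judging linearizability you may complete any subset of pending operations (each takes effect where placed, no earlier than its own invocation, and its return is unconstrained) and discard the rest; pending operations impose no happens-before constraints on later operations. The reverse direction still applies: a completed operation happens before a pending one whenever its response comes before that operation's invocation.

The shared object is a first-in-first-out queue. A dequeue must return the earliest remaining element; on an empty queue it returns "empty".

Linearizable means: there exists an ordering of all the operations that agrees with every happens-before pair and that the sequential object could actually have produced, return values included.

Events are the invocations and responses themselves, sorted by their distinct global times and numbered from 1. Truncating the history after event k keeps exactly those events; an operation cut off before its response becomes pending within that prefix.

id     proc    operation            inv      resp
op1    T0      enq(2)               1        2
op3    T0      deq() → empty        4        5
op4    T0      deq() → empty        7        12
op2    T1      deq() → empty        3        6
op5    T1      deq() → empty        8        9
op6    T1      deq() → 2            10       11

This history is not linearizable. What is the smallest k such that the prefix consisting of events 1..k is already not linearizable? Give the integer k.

a valid linearization of events 1..5 exists, for instance op1, op2, op3:
after step 1 (op1 enq(2)): queue <2>
after step 2 (op2 deq() (pending, included)): queue <>
after step 3 (op3 deq() → empty): queue <>
include event 6 — op2 responding at 6 — and every candidate order breaks
sample order op1, op2, op3 stalls at step 2 — op2 deq() → empty has no legal effect
sample order op1, op3, op2 stalls at step 2 — op3 deq() → empty has no legal effect

6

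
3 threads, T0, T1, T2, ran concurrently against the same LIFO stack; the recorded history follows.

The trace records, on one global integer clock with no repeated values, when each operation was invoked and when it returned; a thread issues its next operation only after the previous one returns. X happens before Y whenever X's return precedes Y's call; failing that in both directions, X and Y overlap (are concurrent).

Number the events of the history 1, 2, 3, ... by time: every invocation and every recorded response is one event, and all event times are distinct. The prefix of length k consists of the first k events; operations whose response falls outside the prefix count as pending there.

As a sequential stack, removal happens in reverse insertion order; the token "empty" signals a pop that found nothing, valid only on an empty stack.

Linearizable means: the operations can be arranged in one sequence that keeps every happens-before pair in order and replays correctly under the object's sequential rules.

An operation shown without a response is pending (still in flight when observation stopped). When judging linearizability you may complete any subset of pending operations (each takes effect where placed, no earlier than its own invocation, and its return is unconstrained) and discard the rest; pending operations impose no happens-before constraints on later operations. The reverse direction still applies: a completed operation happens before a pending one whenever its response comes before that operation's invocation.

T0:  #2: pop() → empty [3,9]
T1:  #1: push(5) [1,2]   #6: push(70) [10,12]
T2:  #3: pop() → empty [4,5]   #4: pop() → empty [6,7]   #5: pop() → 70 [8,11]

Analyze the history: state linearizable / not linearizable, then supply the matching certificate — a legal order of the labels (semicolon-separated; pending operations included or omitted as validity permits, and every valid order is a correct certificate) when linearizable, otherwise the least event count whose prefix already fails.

not linearizable — minimal violating prefix: 9 events

prefix check: 1..8 passes, 1..9 fails once #2's time-9 response joins
checked exhaustively: 3 real-time-consistent orders of 4 completed operations, zero legal LIFO stack replays
no escape via the 1 pending operation (#5): every completion choice fails
for example #1, #2, #3, #4 (pending dropped) fails at step 2: #2 pop() → empty is not legal there
for example #1, #3, #2, #4 (pending dropped) fails at step 2: #3 pop() → empty is not legal there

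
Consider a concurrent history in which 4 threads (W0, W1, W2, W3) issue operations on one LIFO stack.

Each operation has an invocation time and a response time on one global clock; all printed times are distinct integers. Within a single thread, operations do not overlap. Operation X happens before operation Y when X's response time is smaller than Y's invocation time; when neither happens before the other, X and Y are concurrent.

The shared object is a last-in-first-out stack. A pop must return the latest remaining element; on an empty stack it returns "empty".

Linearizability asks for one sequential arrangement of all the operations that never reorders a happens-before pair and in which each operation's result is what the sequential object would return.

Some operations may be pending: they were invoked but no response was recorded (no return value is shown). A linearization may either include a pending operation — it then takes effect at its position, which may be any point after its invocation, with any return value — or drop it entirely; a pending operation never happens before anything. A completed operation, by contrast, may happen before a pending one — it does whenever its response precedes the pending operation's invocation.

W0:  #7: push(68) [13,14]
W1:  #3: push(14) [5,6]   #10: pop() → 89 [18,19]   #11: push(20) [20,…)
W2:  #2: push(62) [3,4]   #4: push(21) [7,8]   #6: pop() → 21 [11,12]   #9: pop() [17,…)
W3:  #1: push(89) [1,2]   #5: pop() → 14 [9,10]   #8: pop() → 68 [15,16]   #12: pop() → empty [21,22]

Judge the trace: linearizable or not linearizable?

not linearizable

already the first 10 events (up to #5's response at time 10) admit no linearization; the first 9 still do
exhaustive check: the 5 completed LIFO stack ops admit one real-time order; illegal
e.g. #1, #2, #3, #4, #5: illegal at step 5, since #5 pop() → 14 cannot apply there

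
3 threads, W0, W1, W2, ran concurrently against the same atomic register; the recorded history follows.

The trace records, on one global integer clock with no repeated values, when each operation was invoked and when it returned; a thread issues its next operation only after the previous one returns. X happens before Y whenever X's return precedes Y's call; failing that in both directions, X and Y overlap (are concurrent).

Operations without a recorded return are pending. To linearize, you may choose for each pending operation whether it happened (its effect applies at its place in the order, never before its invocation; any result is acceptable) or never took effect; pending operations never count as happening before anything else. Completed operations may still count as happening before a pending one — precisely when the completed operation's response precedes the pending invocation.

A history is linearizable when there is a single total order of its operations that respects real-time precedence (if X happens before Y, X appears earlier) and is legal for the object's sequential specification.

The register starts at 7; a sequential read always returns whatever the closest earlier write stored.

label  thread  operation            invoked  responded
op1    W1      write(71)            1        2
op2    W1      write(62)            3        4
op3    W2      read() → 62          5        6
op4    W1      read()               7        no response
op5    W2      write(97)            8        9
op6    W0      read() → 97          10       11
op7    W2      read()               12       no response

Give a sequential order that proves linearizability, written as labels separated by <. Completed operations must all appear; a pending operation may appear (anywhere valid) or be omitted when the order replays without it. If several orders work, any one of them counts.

op1 < op2 < op3 < op4 < op5 < op6

1. op1 write(71), leaving value 71
2. op2 write(62), leaving value 62
3. op3 read() → 62, leaving value 62
4. op4 read() (pending, included), leaving value 62
5. op5 write(97), leaving value 97
6. op6 read() → 97, leaving value 97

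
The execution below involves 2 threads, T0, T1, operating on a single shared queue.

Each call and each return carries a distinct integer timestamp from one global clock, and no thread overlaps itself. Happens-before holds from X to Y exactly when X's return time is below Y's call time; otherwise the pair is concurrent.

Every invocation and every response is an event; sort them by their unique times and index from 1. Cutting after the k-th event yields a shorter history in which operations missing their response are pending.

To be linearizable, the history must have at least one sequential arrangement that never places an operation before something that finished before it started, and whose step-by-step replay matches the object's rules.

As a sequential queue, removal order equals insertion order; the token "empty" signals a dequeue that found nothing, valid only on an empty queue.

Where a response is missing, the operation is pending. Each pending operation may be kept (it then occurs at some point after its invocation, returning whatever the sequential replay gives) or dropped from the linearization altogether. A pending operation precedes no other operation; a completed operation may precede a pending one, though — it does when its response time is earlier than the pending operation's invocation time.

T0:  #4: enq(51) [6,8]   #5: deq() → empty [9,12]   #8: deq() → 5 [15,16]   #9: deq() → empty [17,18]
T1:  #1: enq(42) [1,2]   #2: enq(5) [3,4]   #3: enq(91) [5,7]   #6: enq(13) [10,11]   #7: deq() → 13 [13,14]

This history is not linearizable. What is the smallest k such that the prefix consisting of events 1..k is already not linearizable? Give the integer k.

12

a valid linearization of events 1..11 exists, for instance #1, #2, #3, #4, #5, #6:
after step 1 (#1 enq(42)): queue <42>
after step 2 (#2 enq(5)): queue <42,5>
after step 3 (#3 enq(91)): queue <42,5,91>
after step 4 (#4 enq(51)): queue <42,5,91,51>
after step 5 (#5 deq() (pending, included)): queue <5,91,51>
after step 6 (#6 enq(13)): queue <5,91,51,13>
adding event 12 (#5 responds at 12) leaves no legal real-time order
one such order, #1, #2, #3, #4, #5, #6, breaks at step 5 where #5 deq() → empty is illegal
one such order, #1, #2, #3, #4, #6, #5, breaks at step 6 where #5 deq() → empty is illegal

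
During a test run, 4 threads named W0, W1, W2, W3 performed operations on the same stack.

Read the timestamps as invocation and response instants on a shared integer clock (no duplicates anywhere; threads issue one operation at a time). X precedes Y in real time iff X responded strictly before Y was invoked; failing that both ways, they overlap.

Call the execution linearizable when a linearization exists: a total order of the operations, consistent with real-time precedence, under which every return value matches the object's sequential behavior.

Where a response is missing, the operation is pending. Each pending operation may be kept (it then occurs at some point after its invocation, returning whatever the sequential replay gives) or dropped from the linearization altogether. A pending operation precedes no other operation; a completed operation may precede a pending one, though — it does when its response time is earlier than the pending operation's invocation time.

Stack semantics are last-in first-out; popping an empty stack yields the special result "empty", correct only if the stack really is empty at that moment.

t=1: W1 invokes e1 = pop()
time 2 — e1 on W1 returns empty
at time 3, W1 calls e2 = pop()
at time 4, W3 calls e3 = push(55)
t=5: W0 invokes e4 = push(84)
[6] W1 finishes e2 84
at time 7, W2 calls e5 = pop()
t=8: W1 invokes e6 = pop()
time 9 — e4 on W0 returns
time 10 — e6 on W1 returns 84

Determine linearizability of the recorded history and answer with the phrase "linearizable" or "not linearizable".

not linearizable

cut after 9 events: linearizable; cut after 10 events (e6 responds, time 10): not linearizable
all 3 real-time-respecting orders fail — 4 completed stack operations, no legal replay
including or dropping the 2 pending operations (e3, e5) in any combination fails
take e1, e2, e4, e6 (pending dropped): step 2 already fails, because e2 pop() → 84 cannot occur there
take e1, e2, e6, e4 (pending dropped): step 2 already fails, because e2 pop() → 84 cannot occur there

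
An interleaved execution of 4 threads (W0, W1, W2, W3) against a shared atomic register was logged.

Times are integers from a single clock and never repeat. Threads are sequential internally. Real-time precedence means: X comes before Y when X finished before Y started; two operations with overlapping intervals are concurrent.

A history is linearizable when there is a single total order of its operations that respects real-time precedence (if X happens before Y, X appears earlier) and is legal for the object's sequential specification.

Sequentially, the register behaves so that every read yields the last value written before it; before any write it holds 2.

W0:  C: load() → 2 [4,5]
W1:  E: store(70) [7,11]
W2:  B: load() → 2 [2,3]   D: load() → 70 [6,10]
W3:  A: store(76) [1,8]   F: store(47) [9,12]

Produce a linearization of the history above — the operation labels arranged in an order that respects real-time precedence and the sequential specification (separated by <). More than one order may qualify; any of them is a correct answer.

B < C < A < E < D < F

after step 1 (B load() → 2): value 2
after step 2 (C load() → 2): value 2
after step 3 (A store(76)): value 76
after step 4 (E store(70)): value 70
after step 5 (D load() → 70): value 70
after step 6 (F store(47)): value 47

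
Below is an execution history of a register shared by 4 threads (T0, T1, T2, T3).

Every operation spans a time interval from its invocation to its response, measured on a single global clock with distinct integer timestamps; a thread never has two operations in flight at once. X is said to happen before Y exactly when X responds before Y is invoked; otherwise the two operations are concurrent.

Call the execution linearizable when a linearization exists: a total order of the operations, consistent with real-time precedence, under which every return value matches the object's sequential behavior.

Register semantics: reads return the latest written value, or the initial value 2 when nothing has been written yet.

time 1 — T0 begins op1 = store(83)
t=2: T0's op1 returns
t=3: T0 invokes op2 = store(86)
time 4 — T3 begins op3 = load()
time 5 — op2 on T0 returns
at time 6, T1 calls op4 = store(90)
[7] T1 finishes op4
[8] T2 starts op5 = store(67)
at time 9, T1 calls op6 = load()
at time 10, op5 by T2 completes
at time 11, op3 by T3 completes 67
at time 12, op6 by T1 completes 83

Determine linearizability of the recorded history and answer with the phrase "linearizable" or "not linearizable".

the violation lands at event 12, op6's response at time 12: events 1..11 linearize, events 1..12 do not
10 orders of the 6 completed register ops respect real time; none is legal
sample order op1, op2, op3, op4, op5, op6 stalls at step 3 — op3 load() → 67 has no legal effect
sample order op1, op2, op3, op4, op6, op5 stalls at step 3 — op3 load() → 67 has no legal effect

not linearizable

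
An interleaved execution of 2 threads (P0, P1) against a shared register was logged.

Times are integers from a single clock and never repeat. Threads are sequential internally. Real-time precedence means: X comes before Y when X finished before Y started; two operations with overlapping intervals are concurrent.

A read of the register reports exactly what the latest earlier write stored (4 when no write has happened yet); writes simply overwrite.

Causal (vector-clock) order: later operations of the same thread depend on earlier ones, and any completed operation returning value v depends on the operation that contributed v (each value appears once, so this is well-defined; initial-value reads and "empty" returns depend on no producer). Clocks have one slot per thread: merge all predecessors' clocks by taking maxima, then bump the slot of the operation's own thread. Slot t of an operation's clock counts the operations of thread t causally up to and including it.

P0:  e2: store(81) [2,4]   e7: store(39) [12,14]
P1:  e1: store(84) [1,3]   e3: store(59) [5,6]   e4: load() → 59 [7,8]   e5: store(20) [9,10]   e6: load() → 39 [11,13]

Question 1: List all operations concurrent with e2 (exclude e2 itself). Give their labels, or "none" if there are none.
concurrent with e2 ([2,4]): every op whose interval crosses 2..4
e1 [1,3]: concurrent
e3 [5,6]: after
e4 [7,8]: after
e5 [9,10]: after
e6 [11,13]: after
e7 [12,14]: after

e1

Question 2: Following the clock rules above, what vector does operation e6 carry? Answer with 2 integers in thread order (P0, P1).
VC(e1, invoked at 1): no causal predecessors; +1 on P1 → (0, 1)
VC(e2, invoked at 2): no causal predecessors; +1 on P0 → (1, 0)
VC(e3, invoked at 5): max of VC(e1)=(0, 1), then +1 on thread P1 → (0, 2)
VC(e7, invoked at 12): max of VC(e2)=(1, 0), then +1 on thread P0 → (2, 0)
VC(e4, invoked at 7): max of VC(e3)=(0, 2), then +1 on thread P1 → (0, 3)
VC(e5, invoked at 9): max of VC(e4)=(0, 3), then +1 on thread P1 → (0, 4)
VC(e6, invoked at 11): max of VC(e5)=(0, 4), VC(e7)=(2, 0), then +1 on thread P1 → (2, 5)
target: VC(e6) = (2, 5)

(2, 5)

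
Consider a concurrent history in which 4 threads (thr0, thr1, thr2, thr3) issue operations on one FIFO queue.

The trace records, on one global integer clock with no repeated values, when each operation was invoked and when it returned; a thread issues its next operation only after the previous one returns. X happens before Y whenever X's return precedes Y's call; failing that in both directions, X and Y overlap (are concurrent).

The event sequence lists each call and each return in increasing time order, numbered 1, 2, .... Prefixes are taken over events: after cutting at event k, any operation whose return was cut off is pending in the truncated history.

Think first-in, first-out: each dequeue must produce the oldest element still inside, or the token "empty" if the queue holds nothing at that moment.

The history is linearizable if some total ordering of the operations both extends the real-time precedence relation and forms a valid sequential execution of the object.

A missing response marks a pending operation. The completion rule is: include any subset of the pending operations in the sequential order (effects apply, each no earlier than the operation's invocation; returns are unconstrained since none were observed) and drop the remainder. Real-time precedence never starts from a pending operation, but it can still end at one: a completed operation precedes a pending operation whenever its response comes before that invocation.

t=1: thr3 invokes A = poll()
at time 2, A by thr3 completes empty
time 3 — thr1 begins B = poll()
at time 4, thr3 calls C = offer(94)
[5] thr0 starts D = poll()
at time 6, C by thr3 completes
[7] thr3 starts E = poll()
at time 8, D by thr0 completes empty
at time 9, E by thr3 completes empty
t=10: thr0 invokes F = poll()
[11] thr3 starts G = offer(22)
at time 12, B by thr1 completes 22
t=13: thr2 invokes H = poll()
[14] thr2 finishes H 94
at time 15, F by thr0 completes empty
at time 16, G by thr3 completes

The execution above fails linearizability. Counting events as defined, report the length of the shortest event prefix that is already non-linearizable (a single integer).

events 1..11 are linearizable, e.g. via A, C, B, D, E:
1. A poll() → empty, leaving queue <>
2. C offer(94), leaving queue <94>
3. B poll() (pending, included), leaving queue <>
4. D poll() → empty, leaving queue <>
5. E poll() → empty, leaving queue <>
once event 12 joins (B's response, time 12), exhaustive search finds no witness
no escape via the 2 pending operations (F, G): every completion choice fails
e.g. A, B, C, D, E (pending dropped): illegal at step 2, since B poll() → 22 cannot apply there
e.g. A, B, C, E, D (pending dropped): illegal at step 2, since B poll() → 22 cannot apply there

12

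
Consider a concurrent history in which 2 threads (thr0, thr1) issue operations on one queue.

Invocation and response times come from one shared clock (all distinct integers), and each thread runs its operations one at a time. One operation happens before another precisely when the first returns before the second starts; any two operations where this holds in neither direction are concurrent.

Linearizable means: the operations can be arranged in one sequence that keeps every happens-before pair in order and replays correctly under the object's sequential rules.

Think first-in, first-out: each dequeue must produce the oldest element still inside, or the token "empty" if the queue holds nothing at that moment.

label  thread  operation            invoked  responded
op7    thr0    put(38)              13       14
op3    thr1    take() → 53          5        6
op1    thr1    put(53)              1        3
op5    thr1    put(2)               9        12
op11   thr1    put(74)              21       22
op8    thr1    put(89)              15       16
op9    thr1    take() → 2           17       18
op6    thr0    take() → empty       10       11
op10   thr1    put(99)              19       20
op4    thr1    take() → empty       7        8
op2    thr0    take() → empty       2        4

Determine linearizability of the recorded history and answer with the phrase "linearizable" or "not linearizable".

linearizable

a witness: op2, op1, op3, op4, op6, op5, op7, op8, op9, op10, op11
step 1: op2 take() → empty — queue <>
step 2: op1 put(53) — queue <53>
step 3: op3 take() → 53 — queue <>
step 4: op4 take() → empty — queue <>
step 5: op6 take() → empty — queue <>
step 6: op5 put(2) — queue <2>
step 7: op7 put(38) — queue <2,38>
step 8: op8 put(89) — queue <2,38,89>
step 9: op9 take() → 2 — queue <38,89>
step 10: op10 put(99) — queue <38,89,99>
step 11: op11 put(74) — queue <38,89,99,74>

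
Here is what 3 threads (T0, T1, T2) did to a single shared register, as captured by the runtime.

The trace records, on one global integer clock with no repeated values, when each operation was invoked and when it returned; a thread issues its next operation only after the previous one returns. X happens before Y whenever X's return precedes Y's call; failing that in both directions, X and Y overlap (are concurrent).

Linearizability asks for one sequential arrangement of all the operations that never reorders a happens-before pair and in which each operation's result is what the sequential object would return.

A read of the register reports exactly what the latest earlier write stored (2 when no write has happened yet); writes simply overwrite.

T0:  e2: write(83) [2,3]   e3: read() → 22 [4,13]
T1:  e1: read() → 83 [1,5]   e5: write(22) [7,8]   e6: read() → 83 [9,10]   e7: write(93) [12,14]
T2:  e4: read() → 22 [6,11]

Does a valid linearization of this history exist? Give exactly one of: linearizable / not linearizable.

the violation lands at event 10, e6's response at time 10: events 1..9 linearize, events 1..10 do not
all 2 real-time-respecting orders fail — 4 completed register operations, no legal replay
include/drop combinations of the 2 pending operations (e3, e4) were all tried; none helps
take e1, e2, e5, e6 (pending dropped): step 1 already fails, because e1 read() → 83 cannot occur there
take e2, e1, e5, e6 (pending dropped): step 4 already fails, because e6 read() → 83 cannot occur there

not linearizable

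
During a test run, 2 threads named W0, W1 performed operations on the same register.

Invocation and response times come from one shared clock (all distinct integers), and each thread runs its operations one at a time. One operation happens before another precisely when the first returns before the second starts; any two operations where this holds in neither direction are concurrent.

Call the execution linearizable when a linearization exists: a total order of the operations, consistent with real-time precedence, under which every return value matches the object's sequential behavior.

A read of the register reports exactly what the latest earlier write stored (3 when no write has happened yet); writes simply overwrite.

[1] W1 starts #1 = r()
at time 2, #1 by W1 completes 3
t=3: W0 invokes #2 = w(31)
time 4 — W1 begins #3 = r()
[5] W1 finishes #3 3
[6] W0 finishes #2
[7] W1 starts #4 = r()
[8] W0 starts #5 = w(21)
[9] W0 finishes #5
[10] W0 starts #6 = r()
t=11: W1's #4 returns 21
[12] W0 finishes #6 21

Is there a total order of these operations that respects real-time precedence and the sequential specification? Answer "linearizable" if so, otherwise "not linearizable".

linearizable

witness order: #1, #3, #2, #5, #4, #6
1. #1 r() → 3, leaving value 3
2. #3 r() → 3, leaving value 3
3. #2 w(31), leaving value 31
4. #5 w(21), leaving value 21
5. #4 r() → 21, leaving value 21
6. #6 r() → 21, leaving value 21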